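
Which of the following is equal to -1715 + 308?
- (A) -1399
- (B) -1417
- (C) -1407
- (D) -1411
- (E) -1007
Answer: C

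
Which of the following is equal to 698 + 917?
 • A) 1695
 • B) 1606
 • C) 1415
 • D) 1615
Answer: D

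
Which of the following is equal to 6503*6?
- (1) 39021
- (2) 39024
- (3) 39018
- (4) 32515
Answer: 3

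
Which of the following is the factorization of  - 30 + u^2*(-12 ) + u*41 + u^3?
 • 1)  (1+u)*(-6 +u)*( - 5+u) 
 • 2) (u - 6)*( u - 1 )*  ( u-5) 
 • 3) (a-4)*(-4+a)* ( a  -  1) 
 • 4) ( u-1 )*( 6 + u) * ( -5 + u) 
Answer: 2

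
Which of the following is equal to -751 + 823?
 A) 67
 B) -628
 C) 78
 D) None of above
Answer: D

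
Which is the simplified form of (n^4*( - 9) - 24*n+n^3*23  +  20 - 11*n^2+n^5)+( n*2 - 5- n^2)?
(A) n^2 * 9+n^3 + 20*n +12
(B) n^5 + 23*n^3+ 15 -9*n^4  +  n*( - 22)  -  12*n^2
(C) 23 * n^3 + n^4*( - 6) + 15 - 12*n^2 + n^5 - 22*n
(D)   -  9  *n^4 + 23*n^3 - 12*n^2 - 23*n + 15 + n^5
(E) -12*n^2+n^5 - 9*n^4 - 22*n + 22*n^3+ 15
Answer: B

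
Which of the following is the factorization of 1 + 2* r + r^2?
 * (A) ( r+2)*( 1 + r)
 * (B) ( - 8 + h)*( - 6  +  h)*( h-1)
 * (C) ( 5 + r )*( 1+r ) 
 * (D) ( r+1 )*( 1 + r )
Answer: D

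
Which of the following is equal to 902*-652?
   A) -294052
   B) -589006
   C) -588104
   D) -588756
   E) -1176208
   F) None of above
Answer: C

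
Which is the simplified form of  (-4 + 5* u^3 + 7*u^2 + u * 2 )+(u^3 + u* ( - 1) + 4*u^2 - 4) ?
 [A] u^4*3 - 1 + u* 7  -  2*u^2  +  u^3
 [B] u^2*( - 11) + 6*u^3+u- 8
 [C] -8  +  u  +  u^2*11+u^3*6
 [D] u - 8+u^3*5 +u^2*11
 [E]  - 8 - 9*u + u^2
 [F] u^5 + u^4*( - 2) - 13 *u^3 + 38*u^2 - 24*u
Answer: C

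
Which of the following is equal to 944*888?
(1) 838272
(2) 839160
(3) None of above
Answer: 1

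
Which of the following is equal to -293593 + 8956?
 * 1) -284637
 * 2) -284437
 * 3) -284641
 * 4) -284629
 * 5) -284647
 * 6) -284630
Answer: 1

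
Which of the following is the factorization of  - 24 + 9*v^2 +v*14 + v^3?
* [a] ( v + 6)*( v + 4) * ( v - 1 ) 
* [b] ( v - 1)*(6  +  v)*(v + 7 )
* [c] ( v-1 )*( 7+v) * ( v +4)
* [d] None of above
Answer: a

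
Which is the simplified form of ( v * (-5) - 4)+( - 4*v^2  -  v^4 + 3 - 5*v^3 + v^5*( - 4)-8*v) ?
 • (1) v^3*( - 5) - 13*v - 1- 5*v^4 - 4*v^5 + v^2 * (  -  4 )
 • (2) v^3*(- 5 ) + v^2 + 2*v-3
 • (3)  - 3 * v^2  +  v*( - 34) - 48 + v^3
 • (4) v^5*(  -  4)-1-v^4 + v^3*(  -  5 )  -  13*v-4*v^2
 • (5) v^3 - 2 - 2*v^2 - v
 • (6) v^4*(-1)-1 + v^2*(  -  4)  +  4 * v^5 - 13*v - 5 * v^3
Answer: 4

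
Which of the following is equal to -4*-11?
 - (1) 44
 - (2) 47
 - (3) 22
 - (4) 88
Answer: 1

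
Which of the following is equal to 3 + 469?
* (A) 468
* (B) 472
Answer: B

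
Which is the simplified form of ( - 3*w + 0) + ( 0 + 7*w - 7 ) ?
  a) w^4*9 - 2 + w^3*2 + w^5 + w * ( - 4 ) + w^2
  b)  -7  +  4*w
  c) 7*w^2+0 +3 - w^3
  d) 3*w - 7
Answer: b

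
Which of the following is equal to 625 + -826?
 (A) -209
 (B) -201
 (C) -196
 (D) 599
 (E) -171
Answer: B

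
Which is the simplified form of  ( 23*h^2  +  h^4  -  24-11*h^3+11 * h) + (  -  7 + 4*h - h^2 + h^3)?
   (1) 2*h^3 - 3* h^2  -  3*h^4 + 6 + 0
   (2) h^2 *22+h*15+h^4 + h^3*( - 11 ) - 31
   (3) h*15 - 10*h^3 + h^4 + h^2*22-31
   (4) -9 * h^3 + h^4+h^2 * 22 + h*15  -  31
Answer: 3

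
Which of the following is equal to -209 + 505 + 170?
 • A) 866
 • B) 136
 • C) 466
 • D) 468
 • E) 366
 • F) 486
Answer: C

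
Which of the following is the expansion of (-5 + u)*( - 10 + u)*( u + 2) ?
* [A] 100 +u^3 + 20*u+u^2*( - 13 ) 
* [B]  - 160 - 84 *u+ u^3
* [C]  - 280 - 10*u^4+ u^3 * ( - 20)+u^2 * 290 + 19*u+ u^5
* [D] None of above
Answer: A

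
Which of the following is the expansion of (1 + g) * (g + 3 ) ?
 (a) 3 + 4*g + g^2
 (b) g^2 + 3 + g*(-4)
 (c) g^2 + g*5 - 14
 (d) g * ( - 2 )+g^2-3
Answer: a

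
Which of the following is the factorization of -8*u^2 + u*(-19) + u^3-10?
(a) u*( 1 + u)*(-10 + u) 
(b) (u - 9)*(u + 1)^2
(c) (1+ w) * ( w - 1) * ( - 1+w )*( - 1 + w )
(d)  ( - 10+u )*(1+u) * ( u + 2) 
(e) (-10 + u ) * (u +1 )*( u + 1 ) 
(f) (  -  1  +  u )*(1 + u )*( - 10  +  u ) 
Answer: e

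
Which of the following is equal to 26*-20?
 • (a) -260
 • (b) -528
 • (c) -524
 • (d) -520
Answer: d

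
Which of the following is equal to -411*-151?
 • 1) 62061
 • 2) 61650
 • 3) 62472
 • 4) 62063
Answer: 1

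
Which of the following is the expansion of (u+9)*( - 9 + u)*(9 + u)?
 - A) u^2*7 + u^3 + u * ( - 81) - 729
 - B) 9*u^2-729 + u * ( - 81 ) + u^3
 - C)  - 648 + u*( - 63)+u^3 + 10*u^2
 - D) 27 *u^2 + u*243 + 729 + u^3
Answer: B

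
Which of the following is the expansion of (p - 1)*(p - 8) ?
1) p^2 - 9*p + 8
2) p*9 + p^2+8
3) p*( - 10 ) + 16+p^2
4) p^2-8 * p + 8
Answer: 1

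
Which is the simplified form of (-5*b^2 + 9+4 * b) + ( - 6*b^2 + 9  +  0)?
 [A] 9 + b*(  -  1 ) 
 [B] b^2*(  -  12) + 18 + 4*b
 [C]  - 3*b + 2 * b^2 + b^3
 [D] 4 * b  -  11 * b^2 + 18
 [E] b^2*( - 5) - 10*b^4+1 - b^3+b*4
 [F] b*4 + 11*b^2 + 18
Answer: D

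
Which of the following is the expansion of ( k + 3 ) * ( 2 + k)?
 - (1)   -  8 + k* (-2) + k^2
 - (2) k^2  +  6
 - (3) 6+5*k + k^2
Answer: 3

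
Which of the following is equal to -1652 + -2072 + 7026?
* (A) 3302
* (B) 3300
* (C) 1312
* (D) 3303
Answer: A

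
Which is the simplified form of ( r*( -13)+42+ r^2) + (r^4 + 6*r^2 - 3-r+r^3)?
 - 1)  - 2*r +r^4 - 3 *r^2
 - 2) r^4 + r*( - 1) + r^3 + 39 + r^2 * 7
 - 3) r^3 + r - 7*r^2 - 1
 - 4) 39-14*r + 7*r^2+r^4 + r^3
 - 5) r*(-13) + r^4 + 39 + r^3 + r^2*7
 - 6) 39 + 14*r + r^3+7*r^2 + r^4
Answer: 4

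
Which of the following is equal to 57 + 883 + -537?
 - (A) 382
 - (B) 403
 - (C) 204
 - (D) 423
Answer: B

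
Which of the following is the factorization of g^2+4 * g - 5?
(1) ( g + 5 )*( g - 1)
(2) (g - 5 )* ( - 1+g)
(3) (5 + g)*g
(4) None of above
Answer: 1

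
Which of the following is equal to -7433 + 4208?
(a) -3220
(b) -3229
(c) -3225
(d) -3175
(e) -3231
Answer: c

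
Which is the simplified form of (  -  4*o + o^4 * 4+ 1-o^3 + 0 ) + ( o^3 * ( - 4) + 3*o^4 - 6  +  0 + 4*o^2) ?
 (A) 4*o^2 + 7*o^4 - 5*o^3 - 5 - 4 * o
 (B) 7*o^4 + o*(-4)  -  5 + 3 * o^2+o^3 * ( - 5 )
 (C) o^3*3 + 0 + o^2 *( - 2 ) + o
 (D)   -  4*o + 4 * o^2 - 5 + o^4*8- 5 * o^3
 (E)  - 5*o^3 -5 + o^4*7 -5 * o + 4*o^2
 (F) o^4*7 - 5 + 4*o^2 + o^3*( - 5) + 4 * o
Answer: A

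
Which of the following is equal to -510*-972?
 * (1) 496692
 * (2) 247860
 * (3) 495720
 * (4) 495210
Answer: 3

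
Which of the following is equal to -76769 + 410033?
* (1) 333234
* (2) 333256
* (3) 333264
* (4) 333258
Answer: 3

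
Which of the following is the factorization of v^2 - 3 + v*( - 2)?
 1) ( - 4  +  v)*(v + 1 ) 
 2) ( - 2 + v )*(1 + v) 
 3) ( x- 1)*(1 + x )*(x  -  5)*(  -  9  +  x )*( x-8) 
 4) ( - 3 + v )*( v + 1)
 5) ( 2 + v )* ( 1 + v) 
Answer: 4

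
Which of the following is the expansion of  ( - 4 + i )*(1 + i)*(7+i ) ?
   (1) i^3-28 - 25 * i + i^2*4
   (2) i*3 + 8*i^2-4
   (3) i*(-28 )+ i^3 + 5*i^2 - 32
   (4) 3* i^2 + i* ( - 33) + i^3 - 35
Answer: 1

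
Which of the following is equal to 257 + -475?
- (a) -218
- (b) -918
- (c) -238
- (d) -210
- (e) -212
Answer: a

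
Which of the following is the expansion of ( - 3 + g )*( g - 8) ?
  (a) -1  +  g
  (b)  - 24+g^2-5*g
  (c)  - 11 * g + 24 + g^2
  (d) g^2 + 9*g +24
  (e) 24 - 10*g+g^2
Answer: c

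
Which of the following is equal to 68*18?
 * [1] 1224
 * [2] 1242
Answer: 1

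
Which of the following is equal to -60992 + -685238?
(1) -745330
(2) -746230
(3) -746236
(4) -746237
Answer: 2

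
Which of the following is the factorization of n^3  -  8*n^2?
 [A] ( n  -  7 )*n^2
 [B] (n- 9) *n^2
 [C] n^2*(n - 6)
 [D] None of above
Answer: D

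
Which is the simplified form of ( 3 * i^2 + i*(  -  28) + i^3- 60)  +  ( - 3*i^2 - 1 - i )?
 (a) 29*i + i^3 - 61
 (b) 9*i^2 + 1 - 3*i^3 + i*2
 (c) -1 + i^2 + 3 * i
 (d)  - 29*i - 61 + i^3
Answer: d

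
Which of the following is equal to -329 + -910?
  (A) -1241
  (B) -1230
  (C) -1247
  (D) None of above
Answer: D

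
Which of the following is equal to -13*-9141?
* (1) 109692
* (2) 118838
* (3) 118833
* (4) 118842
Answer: 3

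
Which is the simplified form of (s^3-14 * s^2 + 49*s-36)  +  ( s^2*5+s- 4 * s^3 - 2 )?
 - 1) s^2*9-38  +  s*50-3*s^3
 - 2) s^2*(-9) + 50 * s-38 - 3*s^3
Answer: 2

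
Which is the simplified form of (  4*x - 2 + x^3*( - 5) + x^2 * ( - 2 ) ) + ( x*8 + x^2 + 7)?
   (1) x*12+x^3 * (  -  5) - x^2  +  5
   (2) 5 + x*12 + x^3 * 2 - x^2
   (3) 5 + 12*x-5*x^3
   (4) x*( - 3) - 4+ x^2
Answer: 1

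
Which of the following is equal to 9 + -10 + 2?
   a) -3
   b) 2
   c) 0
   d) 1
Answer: d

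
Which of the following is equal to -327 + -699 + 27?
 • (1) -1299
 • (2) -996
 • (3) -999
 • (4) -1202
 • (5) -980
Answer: 3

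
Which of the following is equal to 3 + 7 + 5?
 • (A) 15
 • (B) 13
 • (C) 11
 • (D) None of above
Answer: A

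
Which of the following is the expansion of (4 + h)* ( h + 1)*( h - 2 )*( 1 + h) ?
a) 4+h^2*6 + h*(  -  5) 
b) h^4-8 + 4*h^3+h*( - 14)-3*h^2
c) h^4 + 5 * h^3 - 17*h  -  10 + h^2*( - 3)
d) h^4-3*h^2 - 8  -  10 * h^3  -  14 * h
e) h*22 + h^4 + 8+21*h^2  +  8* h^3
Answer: b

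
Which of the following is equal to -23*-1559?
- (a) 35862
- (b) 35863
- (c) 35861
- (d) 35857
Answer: d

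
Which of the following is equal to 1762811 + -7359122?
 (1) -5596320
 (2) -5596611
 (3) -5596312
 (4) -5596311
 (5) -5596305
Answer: 4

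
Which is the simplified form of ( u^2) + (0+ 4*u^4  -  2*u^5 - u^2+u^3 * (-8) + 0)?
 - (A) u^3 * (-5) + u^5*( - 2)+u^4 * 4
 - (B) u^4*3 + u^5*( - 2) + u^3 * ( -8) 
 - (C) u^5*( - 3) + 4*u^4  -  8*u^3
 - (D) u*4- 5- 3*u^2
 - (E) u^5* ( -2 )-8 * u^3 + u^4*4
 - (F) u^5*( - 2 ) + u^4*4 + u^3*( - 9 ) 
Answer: E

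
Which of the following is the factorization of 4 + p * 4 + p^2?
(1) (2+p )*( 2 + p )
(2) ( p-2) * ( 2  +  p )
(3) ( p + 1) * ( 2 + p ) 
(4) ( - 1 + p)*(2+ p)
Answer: 1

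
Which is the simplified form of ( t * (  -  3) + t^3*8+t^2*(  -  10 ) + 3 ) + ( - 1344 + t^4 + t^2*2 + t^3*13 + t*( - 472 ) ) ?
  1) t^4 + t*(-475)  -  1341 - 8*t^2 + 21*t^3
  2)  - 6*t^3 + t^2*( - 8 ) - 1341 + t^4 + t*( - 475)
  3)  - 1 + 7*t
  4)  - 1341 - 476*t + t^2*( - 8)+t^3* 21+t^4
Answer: 1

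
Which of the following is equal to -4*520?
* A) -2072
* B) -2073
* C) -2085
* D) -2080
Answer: D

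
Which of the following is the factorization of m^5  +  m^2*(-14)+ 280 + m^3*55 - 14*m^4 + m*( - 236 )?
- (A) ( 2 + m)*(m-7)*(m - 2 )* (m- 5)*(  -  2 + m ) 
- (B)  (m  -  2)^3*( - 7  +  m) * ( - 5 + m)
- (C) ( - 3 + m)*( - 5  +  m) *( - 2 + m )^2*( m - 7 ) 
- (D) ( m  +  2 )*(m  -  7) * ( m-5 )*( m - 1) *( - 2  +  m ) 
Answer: A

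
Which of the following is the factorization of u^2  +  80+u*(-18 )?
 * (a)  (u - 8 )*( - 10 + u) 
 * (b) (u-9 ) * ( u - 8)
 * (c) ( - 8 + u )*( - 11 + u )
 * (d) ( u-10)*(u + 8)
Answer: a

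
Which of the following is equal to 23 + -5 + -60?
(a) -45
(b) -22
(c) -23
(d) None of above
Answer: d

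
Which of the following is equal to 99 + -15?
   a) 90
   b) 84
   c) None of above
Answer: b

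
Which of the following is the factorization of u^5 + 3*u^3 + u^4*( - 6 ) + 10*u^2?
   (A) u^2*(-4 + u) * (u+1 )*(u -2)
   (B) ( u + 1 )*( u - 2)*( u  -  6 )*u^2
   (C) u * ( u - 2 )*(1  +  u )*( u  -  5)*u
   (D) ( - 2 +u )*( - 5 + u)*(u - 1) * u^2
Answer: C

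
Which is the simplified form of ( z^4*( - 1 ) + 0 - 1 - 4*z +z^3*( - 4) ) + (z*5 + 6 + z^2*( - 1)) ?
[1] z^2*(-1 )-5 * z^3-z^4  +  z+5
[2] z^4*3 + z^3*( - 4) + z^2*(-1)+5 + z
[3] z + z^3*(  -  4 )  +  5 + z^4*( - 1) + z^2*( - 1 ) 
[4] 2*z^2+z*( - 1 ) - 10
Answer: 3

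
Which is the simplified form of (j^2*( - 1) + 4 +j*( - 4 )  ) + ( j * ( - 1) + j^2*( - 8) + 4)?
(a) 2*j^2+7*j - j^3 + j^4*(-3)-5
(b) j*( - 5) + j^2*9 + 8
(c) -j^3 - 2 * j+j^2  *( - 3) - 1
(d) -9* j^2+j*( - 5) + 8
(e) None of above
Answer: d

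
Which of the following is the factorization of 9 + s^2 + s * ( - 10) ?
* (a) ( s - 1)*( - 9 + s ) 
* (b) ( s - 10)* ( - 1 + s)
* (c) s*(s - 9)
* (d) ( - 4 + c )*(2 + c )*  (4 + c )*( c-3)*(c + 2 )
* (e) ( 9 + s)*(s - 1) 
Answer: a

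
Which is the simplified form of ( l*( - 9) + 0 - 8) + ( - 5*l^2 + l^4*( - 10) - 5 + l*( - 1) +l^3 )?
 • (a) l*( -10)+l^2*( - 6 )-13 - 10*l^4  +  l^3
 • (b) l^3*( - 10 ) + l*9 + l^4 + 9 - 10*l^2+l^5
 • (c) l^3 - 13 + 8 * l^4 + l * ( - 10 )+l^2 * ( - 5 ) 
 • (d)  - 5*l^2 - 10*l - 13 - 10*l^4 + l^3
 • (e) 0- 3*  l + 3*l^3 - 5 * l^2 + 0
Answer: d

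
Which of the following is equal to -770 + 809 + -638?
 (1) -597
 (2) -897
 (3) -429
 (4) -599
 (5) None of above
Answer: 4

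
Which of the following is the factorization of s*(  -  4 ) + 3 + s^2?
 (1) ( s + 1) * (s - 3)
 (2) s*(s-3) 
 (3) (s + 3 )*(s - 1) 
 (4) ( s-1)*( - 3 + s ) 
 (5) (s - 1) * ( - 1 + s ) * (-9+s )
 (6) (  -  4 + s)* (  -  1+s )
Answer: 4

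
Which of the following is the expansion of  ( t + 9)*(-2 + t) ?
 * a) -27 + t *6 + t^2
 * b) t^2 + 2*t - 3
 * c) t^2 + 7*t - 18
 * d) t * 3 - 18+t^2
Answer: c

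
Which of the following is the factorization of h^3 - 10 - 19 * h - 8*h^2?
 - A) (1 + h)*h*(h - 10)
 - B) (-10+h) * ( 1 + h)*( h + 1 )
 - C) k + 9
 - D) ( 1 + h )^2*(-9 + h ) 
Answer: B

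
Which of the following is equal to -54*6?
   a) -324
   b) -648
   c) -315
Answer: a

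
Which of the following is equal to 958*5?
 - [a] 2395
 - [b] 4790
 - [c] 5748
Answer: b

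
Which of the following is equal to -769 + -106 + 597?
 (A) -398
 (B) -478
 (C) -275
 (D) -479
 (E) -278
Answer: E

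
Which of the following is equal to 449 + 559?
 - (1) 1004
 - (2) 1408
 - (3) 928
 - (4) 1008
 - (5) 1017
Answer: 4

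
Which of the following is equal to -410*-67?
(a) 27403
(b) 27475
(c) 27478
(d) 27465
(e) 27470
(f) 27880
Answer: e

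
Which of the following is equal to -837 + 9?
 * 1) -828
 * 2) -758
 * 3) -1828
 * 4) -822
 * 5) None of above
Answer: 1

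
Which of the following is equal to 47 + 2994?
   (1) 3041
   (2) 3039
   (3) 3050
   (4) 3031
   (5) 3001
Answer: 1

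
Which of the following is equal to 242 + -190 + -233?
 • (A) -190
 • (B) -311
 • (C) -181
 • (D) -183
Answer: C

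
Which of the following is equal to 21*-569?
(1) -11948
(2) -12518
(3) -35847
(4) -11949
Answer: 4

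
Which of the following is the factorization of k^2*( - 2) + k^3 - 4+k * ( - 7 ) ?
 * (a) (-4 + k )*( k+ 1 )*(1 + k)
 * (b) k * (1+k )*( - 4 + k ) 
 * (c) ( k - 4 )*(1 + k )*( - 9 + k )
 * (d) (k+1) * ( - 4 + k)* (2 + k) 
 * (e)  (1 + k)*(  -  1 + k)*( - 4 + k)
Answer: a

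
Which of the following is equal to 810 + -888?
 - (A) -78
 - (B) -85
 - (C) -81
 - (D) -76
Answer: A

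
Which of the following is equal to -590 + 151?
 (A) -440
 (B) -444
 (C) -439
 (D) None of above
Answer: C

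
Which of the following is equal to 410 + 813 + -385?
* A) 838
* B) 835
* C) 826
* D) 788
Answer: A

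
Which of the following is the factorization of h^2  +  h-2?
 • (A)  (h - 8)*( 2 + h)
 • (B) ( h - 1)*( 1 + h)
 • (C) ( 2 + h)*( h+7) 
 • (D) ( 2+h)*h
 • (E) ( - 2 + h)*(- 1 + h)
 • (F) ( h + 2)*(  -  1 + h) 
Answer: F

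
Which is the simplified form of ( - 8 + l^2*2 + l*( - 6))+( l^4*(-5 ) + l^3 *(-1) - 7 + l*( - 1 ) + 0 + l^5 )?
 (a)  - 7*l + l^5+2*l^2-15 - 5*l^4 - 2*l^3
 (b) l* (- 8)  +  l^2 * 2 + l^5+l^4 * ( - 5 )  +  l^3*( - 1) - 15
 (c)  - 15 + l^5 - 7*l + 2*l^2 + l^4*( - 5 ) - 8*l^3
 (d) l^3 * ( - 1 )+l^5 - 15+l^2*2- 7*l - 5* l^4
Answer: d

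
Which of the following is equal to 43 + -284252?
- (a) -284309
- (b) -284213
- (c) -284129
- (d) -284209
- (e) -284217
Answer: d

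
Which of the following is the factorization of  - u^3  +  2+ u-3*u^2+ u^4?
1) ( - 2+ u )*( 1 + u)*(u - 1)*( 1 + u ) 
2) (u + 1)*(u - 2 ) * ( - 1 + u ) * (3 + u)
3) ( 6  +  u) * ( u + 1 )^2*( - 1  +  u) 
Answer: 1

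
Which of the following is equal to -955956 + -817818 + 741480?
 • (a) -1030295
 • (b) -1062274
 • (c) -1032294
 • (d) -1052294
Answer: c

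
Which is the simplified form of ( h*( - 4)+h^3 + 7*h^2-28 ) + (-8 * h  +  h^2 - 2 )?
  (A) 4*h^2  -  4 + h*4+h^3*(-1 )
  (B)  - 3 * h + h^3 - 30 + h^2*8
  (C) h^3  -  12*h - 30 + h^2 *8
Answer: C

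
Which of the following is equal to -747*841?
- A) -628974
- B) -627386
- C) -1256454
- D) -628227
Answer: D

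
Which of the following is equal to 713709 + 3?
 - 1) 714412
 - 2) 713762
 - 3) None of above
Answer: 3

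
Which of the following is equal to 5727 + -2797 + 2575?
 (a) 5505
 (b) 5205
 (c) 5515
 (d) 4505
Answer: a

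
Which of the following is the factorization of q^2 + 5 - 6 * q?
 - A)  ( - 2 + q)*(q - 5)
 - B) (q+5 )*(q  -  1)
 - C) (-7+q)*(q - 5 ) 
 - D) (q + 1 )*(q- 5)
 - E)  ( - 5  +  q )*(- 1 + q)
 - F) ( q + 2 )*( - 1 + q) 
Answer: E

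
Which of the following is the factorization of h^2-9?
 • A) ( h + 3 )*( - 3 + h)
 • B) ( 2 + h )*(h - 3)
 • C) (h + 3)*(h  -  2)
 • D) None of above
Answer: A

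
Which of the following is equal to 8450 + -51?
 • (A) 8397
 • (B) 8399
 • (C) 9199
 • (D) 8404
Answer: B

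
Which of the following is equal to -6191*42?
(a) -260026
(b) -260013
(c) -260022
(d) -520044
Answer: c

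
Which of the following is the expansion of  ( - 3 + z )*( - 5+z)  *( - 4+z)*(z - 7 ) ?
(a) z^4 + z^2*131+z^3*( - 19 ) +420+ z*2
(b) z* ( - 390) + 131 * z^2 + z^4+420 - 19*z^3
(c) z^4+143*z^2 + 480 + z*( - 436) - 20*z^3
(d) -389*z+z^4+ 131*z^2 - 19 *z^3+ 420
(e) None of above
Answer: d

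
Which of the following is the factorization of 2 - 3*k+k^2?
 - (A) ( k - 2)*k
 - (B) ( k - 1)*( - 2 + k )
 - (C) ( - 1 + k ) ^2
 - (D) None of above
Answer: B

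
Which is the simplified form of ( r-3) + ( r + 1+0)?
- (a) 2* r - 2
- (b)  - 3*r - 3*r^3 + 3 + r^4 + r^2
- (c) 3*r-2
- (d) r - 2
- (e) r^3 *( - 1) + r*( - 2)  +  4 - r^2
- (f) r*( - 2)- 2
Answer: a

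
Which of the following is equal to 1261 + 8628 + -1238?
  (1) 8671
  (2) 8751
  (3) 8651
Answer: 3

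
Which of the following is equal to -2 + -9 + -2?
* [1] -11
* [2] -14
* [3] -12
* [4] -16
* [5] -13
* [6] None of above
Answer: 5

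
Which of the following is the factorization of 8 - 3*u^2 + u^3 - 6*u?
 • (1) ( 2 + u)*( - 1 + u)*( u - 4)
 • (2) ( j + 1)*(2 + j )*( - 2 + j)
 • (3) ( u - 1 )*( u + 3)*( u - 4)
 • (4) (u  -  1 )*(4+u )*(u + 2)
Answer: 1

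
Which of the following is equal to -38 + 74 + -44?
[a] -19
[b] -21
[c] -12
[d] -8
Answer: d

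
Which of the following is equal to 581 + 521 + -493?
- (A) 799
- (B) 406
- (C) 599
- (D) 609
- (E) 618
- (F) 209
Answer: D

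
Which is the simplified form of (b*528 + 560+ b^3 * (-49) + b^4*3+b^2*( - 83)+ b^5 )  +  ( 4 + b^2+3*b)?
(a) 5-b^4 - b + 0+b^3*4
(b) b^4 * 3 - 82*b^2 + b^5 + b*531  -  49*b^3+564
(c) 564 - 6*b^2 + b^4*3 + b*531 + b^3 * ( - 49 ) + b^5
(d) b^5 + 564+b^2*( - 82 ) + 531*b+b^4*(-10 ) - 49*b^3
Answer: b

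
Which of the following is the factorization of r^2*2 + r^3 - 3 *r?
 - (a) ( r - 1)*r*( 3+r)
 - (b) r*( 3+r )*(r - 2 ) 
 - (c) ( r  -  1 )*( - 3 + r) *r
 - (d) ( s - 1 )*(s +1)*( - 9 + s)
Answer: a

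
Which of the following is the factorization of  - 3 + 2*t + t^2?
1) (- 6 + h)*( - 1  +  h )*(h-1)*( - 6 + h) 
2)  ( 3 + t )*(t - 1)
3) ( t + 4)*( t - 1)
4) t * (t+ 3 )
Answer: 2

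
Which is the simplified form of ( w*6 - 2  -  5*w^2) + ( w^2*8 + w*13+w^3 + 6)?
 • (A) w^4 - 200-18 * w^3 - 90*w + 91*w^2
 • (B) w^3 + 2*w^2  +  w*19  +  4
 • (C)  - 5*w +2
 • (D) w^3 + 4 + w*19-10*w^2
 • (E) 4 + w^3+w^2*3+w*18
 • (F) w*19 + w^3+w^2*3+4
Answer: F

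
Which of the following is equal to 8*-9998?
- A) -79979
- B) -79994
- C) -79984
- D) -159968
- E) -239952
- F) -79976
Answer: C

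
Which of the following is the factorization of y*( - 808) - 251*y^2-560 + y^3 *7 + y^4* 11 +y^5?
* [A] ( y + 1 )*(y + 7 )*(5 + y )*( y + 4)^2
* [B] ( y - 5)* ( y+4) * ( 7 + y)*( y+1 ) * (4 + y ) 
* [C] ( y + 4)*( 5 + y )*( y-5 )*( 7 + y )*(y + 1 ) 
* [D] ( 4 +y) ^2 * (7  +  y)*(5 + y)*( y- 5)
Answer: B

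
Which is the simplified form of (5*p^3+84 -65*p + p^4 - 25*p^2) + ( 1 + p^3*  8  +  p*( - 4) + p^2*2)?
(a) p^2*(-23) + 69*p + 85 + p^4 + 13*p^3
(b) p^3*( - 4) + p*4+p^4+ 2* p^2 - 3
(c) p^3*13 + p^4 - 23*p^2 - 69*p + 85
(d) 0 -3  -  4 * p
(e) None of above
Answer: c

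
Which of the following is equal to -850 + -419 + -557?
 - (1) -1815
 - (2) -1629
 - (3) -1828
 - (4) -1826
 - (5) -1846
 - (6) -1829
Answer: 4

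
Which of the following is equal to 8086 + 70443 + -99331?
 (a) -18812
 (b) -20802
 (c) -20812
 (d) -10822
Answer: b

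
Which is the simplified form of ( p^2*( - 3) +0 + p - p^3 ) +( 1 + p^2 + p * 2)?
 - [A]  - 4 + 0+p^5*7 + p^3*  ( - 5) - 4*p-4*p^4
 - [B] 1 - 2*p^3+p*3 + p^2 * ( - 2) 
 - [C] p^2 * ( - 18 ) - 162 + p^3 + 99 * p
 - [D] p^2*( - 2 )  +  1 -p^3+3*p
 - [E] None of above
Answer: D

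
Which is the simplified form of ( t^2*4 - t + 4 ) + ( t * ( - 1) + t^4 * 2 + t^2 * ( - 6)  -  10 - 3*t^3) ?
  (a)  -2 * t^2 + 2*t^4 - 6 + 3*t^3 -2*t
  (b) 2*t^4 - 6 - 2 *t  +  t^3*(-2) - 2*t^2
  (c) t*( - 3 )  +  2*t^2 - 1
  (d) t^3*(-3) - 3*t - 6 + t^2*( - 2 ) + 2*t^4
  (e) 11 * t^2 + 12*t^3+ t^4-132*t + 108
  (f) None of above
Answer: f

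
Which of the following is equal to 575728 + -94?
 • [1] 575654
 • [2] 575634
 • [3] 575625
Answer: 2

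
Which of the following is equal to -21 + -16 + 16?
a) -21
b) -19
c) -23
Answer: a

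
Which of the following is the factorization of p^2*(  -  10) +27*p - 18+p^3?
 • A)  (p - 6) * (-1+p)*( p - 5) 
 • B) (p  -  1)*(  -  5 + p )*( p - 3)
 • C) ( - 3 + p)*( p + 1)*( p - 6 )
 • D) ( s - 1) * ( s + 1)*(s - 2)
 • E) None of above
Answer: E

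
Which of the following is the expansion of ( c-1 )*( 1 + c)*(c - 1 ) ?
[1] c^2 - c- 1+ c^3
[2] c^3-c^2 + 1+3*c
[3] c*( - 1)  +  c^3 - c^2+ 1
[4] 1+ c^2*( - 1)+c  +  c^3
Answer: 3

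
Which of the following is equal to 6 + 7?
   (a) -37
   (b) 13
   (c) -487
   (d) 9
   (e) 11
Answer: b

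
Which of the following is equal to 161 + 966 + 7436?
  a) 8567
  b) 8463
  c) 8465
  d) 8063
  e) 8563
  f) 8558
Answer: e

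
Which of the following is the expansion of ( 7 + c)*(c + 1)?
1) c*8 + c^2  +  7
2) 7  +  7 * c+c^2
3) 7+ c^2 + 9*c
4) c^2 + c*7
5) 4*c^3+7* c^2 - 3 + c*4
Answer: 1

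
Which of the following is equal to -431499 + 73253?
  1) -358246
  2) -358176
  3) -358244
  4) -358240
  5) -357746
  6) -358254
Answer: 1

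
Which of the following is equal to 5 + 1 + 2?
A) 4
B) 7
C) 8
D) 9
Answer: C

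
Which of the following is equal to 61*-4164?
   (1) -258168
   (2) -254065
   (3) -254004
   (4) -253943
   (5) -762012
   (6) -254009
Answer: 3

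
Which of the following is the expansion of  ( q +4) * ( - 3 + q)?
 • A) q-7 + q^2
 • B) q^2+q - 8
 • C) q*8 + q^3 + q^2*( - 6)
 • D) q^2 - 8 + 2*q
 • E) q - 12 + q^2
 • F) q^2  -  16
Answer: E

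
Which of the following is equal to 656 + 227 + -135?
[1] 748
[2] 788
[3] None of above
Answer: 1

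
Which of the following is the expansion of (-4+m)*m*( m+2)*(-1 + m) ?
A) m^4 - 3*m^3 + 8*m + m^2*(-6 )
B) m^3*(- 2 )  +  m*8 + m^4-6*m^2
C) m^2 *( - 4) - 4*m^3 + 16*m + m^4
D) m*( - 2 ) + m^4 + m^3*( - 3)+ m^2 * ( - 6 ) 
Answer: A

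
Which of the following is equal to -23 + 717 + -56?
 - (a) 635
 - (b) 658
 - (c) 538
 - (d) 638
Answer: d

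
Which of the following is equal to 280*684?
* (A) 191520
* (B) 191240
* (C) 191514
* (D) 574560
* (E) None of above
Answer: A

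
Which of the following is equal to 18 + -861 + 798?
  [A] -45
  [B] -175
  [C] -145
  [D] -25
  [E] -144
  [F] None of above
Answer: A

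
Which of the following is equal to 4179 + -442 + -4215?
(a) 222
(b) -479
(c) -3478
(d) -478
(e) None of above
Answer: d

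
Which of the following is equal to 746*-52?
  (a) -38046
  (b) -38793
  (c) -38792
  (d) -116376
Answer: c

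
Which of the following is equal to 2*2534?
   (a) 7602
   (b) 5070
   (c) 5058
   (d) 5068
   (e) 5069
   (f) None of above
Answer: d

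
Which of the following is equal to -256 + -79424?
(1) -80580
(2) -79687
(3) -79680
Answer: 3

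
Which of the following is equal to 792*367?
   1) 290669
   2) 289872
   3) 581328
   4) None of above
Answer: 4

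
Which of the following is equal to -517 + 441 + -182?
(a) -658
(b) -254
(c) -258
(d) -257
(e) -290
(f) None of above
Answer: c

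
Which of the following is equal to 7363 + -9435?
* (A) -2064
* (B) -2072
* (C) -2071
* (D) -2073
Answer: B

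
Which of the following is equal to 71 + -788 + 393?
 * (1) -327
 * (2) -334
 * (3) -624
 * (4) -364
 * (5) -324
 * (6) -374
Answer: 5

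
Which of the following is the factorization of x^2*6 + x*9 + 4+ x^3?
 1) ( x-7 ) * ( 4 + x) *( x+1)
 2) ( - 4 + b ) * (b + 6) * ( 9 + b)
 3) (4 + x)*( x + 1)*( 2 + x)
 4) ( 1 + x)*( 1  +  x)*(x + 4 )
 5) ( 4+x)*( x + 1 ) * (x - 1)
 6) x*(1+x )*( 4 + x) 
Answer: 4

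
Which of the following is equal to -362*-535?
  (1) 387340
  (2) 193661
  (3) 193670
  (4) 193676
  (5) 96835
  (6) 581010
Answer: 3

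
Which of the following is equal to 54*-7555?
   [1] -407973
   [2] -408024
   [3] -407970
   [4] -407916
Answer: 3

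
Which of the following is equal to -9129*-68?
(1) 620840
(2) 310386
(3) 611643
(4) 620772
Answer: 4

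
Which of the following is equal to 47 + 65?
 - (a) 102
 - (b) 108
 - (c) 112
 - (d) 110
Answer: c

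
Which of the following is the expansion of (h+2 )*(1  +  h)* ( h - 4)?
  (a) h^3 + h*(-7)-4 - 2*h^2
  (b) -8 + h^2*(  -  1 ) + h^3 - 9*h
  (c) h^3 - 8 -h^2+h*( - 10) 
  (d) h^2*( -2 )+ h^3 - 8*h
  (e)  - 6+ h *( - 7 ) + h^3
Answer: c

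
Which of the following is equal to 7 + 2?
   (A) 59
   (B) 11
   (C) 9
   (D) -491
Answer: C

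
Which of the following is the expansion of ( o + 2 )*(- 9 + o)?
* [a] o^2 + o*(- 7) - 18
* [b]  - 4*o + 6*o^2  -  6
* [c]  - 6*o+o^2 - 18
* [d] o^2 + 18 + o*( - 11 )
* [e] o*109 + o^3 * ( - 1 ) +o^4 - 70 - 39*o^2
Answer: a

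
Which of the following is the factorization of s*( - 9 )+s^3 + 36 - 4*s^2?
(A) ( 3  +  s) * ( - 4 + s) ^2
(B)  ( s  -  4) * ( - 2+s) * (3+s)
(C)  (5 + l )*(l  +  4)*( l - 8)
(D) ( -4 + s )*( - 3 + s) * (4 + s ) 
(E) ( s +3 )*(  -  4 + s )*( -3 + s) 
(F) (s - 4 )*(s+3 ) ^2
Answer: E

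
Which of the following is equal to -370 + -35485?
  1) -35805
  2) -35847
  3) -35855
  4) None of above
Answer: 3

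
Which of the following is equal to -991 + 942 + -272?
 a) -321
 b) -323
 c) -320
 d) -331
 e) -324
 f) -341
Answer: a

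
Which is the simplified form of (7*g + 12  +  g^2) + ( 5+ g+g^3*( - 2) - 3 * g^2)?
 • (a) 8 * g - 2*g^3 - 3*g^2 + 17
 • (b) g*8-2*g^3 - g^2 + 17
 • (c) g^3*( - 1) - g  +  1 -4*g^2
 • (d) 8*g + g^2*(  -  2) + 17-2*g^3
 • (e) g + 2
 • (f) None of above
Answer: d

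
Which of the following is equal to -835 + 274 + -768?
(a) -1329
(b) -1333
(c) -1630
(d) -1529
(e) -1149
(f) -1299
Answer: a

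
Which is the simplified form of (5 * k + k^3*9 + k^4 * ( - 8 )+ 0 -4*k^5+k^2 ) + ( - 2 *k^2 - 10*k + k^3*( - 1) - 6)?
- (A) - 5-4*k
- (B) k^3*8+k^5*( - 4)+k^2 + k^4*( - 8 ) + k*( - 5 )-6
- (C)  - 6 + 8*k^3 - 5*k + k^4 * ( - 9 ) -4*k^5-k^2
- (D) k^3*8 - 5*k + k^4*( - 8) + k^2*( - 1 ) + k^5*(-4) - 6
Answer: D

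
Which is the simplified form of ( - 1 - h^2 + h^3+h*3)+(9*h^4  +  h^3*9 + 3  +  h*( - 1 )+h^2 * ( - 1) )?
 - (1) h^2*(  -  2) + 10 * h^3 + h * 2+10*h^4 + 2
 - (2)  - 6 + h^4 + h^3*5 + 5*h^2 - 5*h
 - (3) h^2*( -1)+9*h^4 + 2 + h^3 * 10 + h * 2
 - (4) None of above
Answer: 4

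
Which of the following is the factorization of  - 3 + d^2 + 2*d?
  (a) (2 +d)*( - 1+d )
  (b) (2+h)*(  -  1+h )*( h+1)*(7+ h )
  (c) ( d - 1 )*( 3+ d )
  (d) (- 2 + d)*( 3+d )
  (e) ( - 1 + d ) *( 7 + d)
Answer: c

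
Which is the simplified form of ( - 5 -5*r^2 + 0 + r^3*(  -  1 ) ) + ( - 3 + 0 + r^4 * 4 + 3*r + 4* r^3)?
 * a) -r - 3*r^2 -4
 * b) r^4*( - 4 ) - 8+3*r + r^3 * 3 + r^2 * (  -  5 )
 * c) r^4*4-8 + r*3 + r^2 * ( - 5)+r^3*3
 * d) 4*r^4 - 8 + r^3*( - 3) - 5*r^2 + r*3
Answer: c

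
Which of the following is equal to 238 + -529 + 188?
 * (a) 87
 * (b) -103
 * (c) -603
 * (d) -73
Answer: b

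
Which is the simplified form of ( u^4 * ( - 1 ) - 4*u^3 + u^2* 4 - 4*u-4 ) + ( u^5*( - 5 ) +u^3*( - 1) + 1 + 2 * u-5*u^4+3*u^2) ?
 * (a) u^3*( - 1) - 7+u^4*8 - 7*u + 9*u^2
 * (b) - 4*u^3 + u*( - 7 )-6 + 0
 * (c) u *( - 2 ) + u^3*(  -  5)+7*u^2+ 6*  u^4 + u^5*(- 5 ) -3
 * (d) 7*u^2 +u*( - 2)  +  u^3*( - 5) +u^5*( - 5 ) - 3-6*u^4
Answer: d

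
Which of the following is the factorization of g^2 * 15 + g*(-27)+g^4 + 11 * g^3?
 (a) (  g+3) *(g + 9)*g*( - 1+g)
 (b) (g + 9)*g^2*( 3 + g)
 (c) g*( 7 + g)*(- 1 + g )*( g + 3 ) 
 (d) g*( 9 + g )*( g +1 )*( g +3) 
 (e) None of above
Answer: a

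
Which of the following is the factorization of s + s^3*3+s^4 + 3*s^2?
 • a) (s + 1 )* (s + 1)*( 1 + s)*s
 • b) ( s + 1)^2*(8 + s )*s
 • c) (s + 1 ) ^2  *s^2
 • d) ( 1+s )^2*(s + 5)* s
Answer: a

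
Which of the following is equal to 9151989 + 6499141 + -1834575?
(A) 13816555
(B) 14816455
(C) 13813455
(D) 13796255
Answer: A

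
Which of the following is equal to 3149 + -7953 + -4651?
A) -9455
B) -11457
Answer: A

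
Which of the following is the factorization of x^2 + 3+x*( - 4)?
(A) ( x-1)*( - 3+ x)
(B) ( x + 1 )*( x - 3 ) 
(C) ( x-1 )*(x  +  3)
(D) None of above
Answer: A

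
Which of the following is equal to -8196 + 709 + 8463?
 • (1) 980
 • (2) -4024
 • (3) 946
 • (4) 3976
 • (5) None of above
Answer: 5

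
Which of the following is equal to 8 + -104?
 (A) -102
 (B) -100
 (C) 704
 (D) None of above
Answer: D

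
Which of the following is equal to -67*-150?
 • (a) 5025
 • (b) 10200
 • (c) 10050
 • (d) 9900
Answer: c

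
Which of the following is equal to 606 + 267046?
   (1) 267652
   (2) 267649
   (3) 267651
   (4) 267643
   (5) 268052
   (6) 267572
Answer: 1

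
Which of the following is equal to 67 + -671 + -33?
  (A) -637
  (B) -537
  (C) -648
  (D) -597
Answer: A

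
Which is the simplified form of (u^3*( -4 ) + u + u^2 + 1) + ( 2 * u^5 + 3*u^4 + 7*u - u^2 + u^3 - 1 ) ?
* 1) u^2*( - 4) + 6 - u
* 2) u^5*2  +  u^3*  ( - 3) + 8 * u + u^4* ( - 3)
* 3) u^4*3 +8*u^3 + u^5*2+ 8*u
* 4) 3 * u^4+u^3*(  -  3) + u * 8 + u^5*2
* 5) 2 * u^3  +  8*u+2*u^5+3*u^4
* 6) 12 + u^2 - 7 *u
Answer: 4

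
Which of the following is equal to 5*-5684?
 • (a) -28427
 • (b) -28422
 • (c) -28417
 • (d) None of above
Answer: d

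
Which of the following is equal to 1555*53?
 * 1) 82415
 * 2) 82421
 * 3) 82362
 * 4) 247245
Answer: 1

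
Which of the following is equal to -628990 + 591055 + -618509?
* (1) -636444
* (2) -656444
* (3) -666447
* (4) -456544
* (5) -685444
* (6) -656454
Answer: 2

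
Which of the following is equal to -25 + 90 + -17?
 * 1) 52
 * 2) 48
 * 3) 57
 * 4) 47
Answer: 2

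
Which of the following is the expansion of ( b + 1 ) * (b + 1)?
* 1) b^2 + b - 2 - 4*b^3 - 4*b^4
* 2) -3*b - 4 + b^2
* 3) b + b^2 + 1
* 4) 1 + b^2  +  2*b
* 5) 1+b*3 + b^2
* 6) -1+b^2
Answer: 4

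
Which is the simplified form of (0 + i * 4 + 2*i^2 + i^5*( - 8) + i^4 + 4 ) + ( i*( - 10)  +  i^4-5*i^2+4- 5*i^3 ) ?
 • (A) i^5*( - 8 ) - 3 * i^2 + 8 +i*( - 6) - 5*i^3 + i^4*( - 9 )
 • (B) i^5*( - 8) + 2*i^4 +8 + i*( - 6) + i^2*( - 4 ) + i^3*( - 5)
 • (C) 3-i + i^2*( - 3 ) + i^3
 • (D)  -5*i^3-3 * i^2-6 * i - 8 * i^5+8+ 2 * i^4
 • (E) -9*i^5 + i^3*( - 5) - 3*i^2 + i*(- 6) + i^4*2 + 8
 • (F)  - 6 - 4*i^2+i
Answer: D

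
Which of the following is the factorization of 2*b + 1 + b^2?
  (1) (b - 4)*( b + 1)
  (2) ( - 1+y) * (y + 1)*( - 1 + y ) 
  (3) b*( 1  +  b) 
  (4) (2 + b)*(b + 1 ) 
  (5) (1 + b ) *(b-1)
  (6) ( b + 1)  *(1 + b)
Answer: 6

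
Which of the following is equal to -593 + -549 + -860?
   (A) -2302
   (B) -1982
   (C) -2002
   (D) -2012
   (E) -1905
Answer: C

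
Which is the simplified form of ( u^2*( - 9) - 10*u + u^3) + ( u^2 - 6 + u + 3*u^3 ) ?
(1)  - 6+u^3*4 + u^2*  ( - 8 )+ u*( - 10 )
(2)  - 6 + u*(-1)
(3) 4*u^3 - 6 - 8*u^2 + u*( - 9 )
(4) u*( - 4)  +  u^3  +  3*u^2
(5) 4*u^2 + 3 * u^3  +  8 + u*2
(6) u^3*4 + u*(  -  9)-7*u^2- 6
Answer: 3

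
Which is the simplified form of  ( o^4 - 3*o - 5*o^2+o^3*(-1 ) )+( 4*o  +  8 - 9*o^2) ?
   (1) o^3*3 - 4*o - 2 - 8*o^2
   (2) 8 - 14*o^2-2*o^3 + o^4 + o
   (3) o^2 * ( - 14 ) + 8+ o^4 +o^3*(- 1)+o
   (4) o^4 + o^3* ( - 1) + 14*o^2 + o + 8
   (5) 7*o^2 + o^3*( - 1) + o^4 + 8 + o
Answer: 3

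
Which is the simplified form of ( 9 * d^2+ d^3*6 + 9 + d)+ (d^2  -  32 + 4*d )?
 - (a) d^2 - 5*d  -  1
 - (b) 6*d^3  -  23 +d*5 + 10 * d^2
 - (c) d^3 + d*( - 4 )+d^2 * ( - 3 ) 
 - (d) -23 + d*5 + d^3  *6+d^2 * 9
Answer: b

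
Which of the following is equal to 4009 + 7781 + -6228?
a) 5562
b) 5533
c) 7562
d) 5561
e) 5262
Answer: a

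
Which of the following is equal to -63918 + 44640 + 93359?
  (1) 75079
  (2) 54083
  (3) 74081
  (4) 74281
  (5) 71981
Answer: 3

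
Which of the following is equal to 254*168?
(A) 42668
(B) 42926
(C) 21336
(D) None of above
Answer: D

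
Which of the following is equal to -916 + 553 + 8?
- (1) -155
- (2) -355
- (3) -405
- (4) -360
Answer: 2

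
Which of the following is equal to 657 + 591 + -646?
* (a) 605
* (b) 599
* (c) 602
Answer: c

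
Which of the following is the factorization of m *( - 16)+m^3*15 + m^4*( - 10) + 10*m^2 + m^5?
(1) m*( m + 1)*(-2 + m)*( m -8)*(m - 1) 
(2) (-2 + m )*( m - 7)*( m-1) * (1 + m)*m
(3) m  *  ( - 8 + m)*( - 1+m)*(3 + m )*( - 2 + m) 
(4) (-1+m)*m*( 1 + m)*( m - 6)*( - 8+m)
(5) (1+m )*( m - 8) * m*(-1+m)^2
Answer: 1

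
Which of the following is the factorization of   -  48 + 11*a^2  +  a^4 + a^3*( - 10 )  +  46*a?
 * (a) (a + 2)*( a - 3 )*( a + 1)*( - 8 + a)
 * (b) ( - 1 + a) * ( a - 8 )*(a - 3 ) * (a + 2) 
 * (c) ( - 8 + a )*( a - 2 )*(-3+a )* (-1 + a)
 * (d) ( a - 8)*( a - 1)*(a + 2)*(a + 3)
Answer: b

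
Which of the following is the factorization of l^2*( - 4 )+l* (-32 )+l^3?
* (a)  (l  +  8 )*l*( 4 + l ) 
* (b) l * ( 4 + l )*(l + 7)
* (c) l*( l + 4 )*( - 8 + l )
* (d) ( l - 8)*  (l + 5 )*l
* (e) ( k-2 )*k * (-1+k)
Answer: c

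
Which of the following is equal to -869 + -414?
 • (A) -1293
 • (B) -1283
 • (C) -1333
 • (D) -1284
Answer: B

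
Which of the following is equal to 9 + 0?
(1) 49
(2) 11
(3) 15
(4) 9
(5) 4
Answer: 4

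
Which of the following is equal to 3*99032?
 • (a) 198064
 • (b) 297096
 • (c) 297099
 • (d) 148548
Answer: b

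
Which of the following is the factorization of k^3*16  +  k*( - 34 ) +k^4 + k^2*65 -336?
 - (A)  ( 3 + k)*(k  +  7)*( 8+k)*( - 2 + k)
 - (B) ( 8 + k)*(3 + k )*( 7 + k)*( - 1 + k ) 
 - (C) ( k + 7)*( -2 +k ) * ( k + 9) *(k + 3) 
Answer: A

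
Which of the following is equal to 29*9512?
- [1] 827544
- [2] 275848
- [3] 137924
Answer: 2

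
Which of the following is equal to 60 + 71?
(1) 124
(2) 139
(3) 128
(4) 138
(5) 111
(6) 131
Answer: 6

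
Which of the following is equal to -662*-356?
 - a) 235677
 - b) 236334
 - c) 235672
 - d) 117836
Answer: c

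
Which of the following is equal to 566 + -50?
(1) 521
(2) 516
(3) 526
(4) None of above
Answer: 2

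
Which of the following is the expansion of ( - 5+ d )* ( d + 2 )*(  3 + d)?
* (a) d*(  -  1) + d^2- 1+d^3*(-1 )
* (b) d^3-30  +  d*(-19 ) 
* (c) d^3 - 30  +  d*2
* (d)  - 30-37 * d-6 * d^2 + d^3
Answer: b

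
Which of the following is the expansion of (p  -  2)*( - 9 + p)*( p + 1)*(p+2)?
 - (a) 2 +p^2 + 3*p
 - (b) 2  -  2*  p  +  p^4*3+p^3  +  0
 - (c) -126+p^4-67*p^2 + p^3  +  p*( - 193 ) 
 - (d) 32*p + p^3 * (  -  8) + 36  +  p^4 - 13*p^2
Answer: d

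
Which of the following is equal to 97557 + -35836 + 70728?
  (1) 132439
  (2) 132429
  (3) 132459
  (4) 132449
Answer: 4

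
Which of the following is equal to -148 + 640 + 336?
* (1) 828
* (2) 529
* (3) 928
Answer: 1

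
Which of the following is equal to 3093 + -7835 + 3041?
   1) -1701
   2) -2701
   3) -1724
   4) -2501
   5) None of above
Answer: 1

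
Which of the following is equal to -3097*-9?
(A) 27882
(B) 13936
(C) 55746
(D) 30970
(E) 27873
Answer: E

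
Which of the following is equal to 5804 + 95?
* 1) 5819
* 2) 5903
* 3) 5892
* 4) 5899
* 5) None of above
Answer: 4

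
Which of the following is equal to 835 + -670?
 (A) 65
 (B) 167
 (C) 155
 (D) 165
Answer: D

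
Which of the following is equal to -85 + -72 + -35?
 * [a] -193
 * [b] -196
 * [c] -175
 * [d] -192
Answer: d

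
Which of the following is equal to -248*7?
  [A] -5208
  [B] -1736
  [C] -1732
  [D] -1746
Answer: B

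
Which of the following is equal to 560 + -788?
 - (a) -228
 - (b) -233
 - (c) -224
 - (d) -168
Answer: a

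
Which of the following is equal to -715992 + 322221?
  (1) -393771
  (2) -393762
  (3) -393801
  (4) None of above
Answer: 1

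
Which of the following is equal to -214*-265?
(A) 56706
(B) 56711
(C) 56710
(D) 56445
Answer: C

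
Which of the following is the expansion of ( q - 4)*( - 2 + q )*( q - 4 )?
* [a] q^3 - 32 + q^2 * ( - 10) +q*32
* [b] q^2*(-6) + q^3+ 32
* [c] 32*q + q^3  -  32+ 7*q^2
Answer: a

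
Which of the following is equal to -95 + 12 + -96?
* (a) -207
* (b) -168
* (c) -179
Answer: c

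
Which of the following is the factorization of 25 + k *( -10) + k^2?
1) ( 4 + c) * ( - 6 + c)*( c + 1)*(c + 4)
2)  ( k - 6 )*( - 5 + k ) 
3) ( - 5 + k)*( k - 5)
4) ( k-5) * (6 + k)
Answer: 3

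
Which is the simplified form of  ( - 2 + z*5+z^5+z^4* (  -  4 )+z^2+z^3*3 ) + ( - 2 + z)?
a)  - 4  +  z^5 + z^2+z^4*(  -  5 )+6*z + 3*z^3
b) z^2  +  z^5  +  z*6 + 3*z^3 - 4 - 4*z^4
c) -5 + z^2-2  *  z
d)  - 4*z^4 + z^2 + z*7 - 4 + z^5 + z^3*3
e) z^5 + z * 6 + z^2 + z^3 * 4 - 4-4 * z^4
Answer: b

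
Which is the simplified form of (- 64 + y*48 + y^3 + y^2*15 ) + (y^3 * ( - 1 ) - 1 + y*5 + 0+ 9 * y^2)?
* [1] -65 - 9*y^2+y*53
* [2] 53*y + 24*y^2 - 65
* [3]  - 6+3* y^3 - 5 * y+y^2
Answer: 2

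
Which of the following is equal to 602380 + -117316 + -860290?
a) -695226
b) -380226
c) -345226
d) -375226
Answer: d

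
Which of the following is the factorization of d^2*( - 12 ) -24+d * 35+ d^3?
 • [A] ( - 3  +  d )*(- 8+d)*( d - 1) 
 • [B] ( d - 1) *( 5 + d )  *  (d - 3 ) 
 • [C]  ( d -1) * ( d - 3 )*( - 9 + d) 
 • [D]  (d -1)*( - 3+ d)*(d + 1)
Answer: A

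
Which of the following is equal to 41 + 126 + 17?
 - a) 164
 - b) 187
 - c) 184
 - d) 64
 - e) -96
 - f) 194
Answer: c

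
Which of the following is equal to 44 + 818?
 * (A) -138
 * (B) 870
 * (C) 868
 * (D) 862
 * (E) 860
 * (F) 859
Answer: D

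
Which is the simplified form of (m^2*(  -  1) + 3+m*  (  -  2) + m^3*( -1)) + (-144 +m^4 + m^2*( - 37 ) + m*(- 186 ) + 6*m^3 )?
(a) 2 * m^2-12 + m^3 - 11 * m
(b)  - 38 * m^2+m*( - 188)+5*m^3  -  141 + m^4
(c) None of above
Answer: b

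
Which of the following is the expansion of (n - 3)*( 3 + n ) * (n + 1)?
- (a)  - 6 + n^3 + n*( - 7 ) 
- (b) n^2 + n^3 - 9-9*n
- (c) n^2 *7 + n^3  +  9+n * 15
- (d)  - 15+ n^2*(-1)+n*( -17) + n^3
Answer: b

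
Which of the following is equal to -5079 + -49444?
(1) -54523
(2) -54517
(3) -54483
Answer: 1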